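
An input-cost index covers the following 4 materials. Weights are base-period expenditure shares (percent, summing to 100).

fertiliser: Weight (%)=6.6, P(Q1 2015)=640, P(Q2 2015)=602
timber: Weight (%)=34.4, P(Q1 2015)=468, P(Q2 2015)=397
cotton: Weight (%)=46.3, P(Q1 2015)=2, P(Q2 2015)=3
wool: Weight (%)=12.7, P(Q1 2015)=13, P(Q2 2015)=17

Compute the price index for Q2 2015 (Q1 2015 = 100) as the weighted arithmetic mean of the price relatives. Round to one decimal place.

fertiliser: 6.6 × (602/640) = 6.6 × 0.940625 = 6.2081
timber: 34.4 × (397/468) = 34.4 × 0.848291 = 29.1812
cotton: 46.3 × (3/2) = 46.3 × 1.500000 = 69.4500
wool: 12.7 × (17/13) = 12.7 × 1.307692 = 16.6077
Index = Σ wᵢ·(p₁ᵢ/p₀ᵢ) = 6.2081 + 29.1812 + 69.4500 + 16.6077 = 121.4470

121.4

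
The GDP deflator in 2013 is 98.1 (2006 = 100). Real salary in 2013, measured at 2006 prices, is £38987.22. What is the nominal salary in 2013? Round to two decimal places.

Nominal = Real × (Index/100) = 38987.22 × (98.1/100)
        = 38987.22 × 0.981 = 38246.4628

38246.46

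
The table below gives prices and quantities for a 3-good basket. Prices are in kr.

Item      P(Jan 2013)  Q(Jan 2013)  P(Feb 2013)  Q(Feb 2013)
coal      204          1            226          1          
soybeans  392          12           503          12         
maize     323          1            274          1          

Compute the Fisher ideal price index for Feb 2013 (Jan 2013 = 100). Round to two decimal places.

124.95

Laspeyres component (base-period weights):
ΣP(Feb 2013)Q(Jan 2013) = 226×1 + 503×12 + 274×1 = 226 + 6036 + 274 = 6536
ΣP(Jan 2013)Q(Jan 2013) = 204×1 + 392×12 + 323×1 = 204 + 4704 + 323 = 5231
L = 6536 / 5231 × 100 = 124.9474
Paasche component (current-period weights):
ΣP(Feb 2013)Q(Feb 2013) = 226×1 + 503×12 + 274×1 = 226 + 6036 + 274 = 6536
ΣP(Jan 2013)Q(Feb 2013) = 204×1 + 392×12 + 323×1 = 204 + 4704 + 323 = 5231
P = 6536 / 5231 × 100 = 124.9474
Fisher = √(L × P) = √(124.9474 × 124.9474) = 124.9474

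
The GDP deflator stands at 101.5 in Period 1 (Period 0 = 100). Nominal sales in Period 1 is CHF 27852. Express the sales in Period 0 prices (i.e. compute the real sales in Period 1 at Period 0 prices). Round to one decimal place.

Real = Nominal ÷ (Index/100) = 27852 ÷ (101.5/100)
     = 27852 ÷ 1.015 = 27440.3941

27440.4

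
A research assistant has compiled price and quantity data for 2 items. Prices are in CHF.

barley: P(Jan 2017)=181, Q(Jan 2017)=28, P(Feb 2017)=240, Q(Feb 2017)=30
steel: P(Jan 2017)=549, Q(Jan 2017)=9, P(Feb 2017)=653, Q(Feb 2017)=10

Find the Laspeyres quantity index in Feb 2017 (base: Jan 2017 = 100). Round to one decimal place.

109.1

Laspeyres quantity index uses base-period prices as weights.
ΣP(Jan 2017)·Q(Feb 2017) = 181×30 + 549×10 = 5430 + 5490 = 10920
ΣP(Jan 2017)·Q(Jan 2017) = 181×28 + 549×9 = 5068 + 4941 = 10009
Index = 10920 / 10009 × 100 = 109.1018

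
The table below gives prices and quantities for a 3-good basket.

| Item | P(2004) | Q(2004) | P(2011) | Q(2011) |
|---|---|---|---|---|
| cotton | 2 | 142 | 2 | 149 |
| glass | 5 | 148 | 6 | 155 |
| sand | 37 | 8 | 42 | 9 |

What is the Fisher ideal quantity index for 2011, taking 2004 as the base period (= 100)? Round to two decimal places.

106.51

Laspeyres component (base-period weights):
ΣP(2004)Q(2011) = 2×149 + 5×155 + 37×9 = 298 + 775 + 333 = 1406
ΣP(2004)Q(2004) = 2×142 + 5×148 + 37×8 = 284 + 740 + 296 = 1320
L = 1406 / 1320 × 100 = 106.5152
Paasche component (current-period weights):
ΣP(2011)Q(2011) = 2×149 + 6×155 + 42×9 = 298 + 930 + 378 = 1606
ΣP(2011)Q(2004) = 2×142 + 6×148 + 42×8 = 284 + 888 + 336 = 1508
P = 1606 / 1508 × 100 = 106.4987
Fisher = √(L × P) = √(106.5152 × 106.4987) = 106.5069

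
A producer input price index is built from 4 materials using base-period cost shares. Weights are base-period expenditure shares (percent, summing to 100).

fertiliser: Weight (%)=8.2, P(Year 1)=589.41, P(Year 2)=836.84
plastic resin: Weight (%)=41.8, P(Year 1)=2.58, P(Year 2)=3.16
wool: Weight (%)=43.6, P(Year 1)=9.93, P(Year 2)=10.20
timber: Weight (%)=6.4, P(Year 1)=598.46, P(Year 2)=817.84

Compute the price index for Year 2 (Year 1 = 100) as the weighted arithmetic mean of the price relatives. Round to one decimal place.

fertiliser: 8.2 × (836.84/589.41) = 8.2 × 1.419793 = 11.6423
plastic resin: 41.8 × (3.16/2.58) = 41.8 × 1.224806 = 51.1969
wool: 43.6 × (10.20/9.93) = 43.6 × 1.027190 = 44.7855
timber: 6.4 × (817.84/598.46) = 6.4 × 1.366574 = 8.7461
Index = Σ wᵢ·(p₁ᵢ/p₀ᵢ) = 11.6423 + 51.1969 + 44.7855 + 8.7461 = 116.3708

116.4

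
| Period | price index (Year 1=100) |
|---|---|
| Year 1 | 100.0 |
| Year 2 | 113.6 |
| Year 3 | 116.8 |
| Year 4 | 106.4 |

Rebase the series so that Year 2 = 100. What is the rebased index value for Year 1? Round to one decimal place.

Rebased(Year 1) = 100.0 / 113.6 × 100 = 88.0282

88.0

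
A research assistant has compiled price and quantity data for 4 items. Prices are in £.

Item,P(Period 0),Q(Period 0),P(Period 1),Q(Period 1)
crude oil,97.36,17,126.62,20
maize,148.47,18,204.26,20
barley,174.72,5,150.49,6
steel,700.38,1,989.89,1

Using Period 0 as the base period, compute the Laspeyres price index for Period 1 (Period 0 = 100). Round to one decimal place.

Laspeyres price index uses base-period quantities as weights.
ΣP(Period 1)·Q(Period 0) = 126.62×17 + 204.26×18 + 150.49×5 + 989.89×1 = 2152.54 + 3676.68 + 752.45 + 989.89 = 7571.56
ΣP(Period 0)·Q(Period 0) = 97.36×17 + 148.47×18 + 174.72×5 + 700.38×1 = 1655.12 + 2672.46 + 873.6 + 700.38 = 5901.56
Index = 7571.56 / 5901.56 × 100 = 128.2976

128.3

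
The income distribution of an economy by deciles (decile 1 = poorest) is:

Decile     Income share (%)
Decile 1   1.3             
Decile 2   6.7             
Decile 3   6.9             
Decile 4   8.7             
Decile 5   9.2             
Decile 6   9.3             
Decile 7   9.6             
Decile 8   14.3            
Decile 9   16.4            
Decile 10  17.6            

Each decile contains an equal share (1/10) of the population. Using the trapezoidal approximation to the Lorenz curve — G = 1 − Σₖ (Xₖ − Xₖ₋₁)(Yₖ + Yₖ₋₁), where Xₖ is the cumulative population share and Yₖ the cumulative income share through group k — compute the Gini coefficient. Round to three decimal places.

Cumulative income shares Yₖ: 0.0130, 0.0800, 0.1490, 0.2360, 0.3280, 0.4210, 0.5170, 0.6600, 0.8240, 1.0000
Σ (Xₖ−Xₖ₋₁)(Yₖ+Yₖ₋₁) = (1/10)(0.0130+0.0000) + (1/10)(0.0800+0.0130) + (1/10)(0.1490+0.0800) + (1/10)(0.2360+0.1490) + (1/10)(0.3280+0.2360) + (1/10)(0.4210+0.3280) + (1/10)(0.5170+0.4210) + (1/10)(0.6600+0.5170) + (1/10)(0.8240+0.6600) + (1/10)(1.0000+0.8240)
  = 0.0013 + 0.0093 + 0.0229 + 0.0385 + 0.0564 + 0.0749 + 0.0938 + 0.1177 + 0.1484 + 0.1824 = 0.7456
G = 1 − 0.7456 = 0.2544

0.254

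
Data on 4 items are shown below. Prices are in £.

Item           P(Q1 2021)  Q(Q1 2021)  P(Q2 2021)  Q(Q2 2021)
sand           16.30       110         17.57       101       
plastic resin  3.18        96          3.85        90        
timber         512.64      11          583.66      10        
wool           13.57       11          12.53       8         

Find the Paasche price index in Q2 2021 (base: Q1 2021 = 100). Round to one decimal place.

Paasche price index uses current-period quantities as weights.
ΣP(Q2 2021)·Q(Q2 2021) = 17.57×101 + 3.85×90 + 583.66×10 + 12.53×8 = 1774.57 + 346.5 + 5836.6 + 100.24 = 8057.91
ΣP(Q1 2021)·Q(Q2 2021) = 16.30×101 + 3.18×90 + 512.64×10 + 13.57×8 = 1646.3 + 286.2 + 5126.4 + 108.56 = 7167.46
Index = 8057.91 / 7167.46 × 100 = 112.4235

112.4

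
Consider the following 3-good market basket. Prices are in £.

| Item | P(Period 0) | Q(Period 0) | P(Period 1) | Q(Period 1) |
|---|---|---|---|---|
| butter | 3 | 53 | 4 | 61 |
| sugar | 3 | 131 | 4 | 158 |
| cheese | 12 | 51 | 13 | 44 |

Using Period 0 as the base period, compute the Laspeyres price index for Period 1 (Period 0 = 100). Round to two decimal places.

120.19

Laspeyres price index uses base-period quantities as weights.
ΣP(Period 1)·Q(Period 0) = 4×53 + 4×131 + 13×51 = 212 + 524 + 663 = 1399
ΣP(Period 0)·Q(Period 0) = 3×53 + 3×131 + 12×51 = 159 + 393 + 612 = 1164
Index = 1399 / 1164 × 100 = 120.1890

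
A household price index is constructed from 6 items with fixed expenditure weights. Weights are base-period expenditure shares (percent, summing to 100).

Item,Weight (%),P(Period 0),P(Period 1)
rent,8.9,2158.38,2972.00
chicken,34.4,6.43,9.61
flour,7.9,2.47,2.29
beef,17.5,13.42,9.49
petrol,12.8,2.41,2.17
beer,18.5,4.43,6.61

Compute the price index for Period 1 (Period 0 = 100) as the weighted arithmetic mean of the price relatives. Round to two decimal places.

rent: 8.9 × (2972.00/2158.38) = 8.9 × 1.376959 = 12.2549
chicken: 34.4 × (9.61/6.43) = 34.4 × 1.494557 = 51.4128
flour: 7.9 × (2.29/2.47) = 7.9 × 0.927126 = 7.3243
beef: 17.5 × (9.49/13.42) = 17.5 × 0.707154 = 12.3752
petrol: 12.8 × (2.17/2.41) = 12.8 × 0.900415 = 11.5253
beer: 18.5 × (6.61/4.43) = 18.5 × 1.492099 = 27.6038
Index = Σ wᵢ·(p₁ᵢ/p₀ᵢ) = 12.2549 + 51.4128 + 7.3243 + 12.3752 + 11.5253 + 27.6038 = 122.4963

122.50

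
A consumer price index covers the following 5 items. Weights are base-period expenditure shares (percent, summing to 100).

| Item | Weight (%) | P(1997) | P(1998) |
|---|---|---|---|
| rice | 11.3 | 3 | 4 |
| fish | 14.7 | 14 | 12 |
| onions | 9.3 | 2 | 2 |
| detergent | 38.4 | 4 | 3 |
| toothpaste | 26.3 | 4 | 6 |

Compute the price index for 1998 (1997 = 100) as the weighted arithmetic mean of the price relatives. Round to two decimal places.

rice: 11.3 × (4/3) = 11.3 × 1.333333 = 15.0667
fish: 14.7 × (12/14) = 14.7 × 0.857143 = 12.6000
onions: 9.3 × (2/2) = 9.3 × 1.000000 = 9.3000
detergent: 38.4 × (3/4) = 38.4 × 0.750000 = 28.8000
toothpaste: 26.3 × (6/4) = 26.3 × 1.500000 = 39.4500
Index = Σ wᵢ·(p₁ᵢ/p₀ᵢ) = 15.0667 + 12.6000 + 9.3000 + 28.8000 + 39.4500 = 105.2167

105.22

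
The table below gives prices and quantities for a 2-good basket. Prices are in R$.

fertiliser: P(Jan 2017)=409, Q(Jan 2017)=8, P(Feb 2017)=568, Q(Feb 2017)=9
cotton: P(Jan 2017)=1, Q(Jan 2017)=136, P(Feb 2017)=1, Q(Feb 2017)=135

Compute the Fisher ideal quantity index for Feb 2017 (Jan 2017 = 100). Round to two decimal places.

Laspeyres component (base-period weights):
ΣP(Jan 2017)Q(Feb 2017) = 409×9 + 1×135 = 3681 + 135 = 3816
ΣP(Jan 2017)Q(Jan 2017) = 409×8 + 1×136 = 3272 + 136 = 3408
L = 3816 / 3408 × 100 = 111.9718
Paasche component (current-period weights):
ΣP(Feb 2017)Q(Feb 2017) = 568×9 + 1×135 = 5112 + 135 = 5247
ΣP(Feb 2017)Q(Jan 2017) = 568×8 + 1×136 = 4544 + 136 = 4680
P = 5247 / 4680 × 100 = 112.1154
Fisher = √(L × P) = √(111.9718 × 112.1154) = 112.0436

112.04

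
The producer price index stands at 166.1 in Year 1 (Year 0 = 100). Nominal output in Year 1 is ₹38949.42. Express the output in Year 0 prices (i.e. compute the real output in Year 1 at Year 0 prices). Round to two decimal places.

Real = Nominal ÷ (Index/100) = 38949.42 ÷ (166.1/100)
     = 38949.42 ÷ 1.661 = 23449.3799

23449.38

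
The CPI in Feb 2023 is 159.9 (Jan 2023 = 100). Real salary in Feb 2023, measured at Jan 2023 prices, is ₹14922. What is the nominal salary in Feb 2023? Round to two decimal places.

Nominal = Real × (Index/100) = 14922 × (159.9/100)
        = 14922 × 1.599 = 23860.2780

23860.28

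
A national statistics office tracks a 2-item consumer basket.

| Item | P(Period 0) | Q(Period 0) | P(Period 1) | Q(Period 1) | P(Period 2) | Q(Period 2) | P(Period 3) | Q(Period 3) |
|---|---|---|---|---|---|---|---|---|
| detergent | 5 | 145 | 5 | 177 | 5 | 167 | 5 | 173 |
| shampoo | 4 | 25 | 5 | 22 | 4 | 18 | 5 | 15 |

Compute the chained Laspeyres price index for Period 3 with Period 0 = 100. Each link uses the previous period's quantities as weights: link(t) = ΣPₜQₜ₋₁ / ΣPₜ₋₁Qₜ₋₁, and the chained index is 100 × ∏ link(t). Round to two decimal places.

102.75

Link Period 0→Period 1:
ΣP(Period 1)Q(Period 0) = 5×145 + 5×25 = 725 + 125 = 850
ΣP(Period 0)Q(Period 0) = 5×145 + 4×25 = 725 + 100 = 825
link = 850/825 = 1.030303
Link Period 1→Period 2:
ΣP(Period 2)Q(Period 1) = 5×177 + 4×22 = 885 + 88 = 973
ΣP(Period 1)Q(Period 1) = 5×177 + 5×22 = 885 + 110 = 995
link = 973/995 = 0.977889
Link Period 2→Period 3:
ΣP(Period 3)Q(Period 2) = 5×167 + 5×18 = 835 + 90 = 925
ΣP(Period 2)Q(Period 2) = 5×167 + 4×18 = 835 + 72 = 907
link = 925/907 = 1.019846
Chained index = 100 × 1.030303 × 0.977889 × 1.019846 = 102.7517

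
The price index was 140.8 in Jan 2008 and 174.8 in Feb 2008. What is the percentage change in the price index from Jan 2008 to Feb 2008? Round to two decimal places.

24.15%

Change = (174.8 − 140.8) / 140.8 × 100
       = 34.0 / 140.8 × 100 = 24.1477%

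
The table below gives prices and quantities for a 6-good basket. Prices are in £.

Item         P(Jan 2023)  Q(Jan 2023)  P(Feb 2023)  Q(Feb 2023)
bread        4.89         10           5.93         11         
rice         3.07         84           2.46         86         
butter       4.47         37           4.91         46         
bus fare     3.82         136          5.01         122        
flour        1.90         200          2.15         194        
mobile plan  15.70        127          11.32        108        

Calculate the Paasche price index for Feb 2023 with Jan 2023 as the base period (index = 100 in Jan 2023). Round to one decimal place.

Paasche price index uses current-period quantities as weights.
ΣP(Feb 2023)·Q(Feb 2023) = 5.93×11 + 2.46×86 + 4.91×46 + 5.01×122 + 2.15×194 + 11.32×108 = 65.23 + 211.56 + 225.86 + 611.22 + 417.1 + 1222.56 = 2753.53
ΣP(Jan 2023)·Q(Feb 2023) = 4.89×11 + 3.07×86 + 4.47×46 + 3.82×122 + 1.90×194 + 15.70×108 = 53.79 + 264.02 + 205.62 + 466.04 + 368.6 + 1695.6 = 3053.67
Index = 2753.53 / 3053.67 × 100 = 90.1712

90.2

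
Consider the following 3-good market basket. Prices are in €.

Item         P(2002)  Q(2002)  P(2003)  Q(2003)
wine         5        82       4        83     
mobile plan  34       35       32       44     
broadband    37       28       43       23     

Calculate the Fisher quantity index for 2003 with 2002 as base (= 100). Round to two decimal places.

Laspeyres component (base-period weights):
ΣP(2002)Q(2003) = 5×83 + 34×44 + 37×23 = 415 + 1496 + 851 = 2762
ΣP(2002)Q(2002) = 5×82 + 34×35 + 37×28 = 410 + 1190 + 1036 = 2636
L = 2762 / 2636 × 100 = 104.7800
Paasche component (current-period weights):
ΣP(2003)Q(2003) = 4×83 + 32×44 + 43×23 = 332 + 1408 + 989 = 2729
ΣP(2003)Q(2002) = 4×82 + 32×35 + 43×28 = 328 + 1120 + 1204 = 2652
P = 2729 / 2652 × 100 = 102.9035
Fisher = √(L × P) = √(104.7800 × 102.9035) = 103.8375

103.84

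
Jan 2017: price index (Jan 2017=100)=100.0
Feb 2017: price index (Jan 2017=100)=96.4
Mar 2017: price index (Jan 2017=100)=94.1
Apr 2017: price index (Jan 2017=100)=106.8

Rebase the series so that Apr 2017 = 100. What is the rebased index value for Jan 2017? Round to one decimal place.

93.6

Rebased(Jan 2017) = 100.0 / 106.8 × 100 = 93.6330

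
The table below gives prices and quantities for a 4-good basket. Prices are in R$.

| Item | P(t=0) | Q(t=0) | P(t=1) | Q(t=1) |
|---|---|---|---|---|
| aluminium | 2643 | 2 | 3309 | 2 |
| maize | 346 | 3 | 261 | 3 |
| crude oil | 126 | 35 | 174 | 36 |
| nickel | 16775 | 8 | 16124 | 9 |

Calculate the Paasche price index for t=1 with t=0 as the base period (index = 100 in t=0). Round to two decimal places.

98.11

Paasche price index uses current-period quantities as weights.
ΣP(t=1)·Q(t=1) = 3309×2 + 261×3 + 174×36 + 16124×9 = 6618 + 783 + 6264 + 145116 = 158781
ΣP(t=0)·Q(t=1) = 2643×2 + 346×3 + 126×36 + 16775×9 = 5286 + 1038 + 4536 + 150975 = 161835
Index = 158781 / 161835 × 100 = 98.1129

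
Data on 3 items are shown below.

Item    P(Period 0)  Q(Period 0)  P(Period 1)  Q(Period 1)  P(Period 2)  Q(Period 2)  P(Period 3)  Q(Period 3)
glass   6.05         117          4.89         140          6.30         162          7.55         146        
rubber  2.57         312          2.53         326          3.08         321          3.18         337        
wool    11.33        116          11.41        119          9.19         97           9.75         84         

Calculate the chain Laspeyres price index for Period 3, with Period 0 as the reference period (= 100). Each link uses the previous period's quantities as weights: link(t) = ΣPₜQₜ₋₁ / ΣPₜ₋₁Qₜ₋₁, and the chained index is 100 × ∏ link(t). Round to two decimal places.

108.65

Link Period 0→Period 1:
ΣP(Period 1)Q(Period 0) = 4.89×117 + 2.53×312 + 11.41×116 = 572.13 + 789.36 + 1323.56 = 2685.05
ΣP(Period 0)Q(Period 0) = 6.05×117 + 2.57×312 + 11.33×116 = 707.85 + 801.84 + 1314.28 = 2823.97
link = 2685.05/2823.97 = 0.950807
Link Period 1→Period 2:
ΣP(Period 2)Q(Period 1) = 6.30×140 + 3.08×326 + 9.19×119 = 882 + 1004.08 + 1093.61 = 2979.69
ΣP(Period 1)Q(Period 1) = 4.89×140 + 2.53×326 + 11.41×119 = 684.6 + 824.78 + 1357.79 = 2867.17
link = 2979.69/2867.17 = 1.039244
Link Period 2→Period 3:
ΣP(Period 3)Q(Period 2) = 7.55×162 + 3.18×321 + 9.75×97 = 1223.1 + 1020.78 + 945.75 = 3189.63
ΣP(Period 2)Q(Period 2) = 6.30×162 + 3.08×321 + 9.19×97 = 1020.6 + 988.68 + 891.43 = 2900.71
link = 3189.63/2900.71 = 1.099603
Chained index = 100 × 0.950807 × 1.039244 × 1.099603 = 108.6541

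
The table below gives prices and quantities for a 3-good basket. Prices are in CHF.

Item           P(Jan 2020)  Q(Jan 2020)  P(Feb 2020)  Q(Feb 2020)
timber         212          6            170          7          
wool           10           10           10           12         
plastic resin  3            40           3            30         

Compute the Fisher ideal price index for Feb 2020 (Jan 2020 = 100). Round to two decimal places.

82.88

Laspeyres component (base-period weights):
ΣP(Feb 2020)Q(Jan 2020) = 170×6 + 10×10 + 3×40 = 1020 + 100 + 120 = 1240
ΣP(Jan 2020)Q(Jan 2020) = 212×6 + 10×10 + 3×40 = 1272 + 100 + 120 = 1492
L = 1240 / 1492 × 100 = 83.1099
Paasche component (current-period weights):
ΣP(Feb 2020)Q(Feb 2020) = 170×7 + 10×12 + 3×30 = 1190 + 120 + 90 = 1400
ΣP(Jan 2020)Q(Feb 2020) = 212×7 + 10×12 + 3×30 = 1484 + 120 + 90 = 1694
P = 1400 / 1694 × 100 = 82.6446
Fisher = √(L × P) = √(83.1099 × 82.6446) = 82.8769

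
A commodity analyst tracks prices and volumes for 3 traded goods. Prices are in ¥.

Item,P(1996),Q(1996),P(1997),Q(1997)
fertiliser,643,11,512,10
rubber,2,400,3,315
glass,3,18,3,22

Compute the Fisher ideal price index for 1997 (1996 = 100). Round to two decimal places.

86.45

Laspeyres component (base-period weights):
ΣP(1997)Q(1996) = 512×11 + 3×400 + 3×18 = 5632 + 1200 + 54 = 6886
ΣP(1996)Q(1996) = 643×11 + 2×400 + 3×18 = 7073 + 800 + 54 = 7927
L = 6886 / 7927 × 100 = 86.8677
Paasche component (current-period weights):
ΣP(1997)Q(1997) = 512×10 + 3×315 + 3×22 = 5120 + 945 + 66 = 6131
ΣP(1996)Q(1997) = 643×10 + 2×315 + 3×22 = 6430 + 630 + 66 = 7126
P = 6131 / 7126 × 100 = 86.0370
Fisher = √(L × P) = √(86.8677 × 86.0370) = 86.4514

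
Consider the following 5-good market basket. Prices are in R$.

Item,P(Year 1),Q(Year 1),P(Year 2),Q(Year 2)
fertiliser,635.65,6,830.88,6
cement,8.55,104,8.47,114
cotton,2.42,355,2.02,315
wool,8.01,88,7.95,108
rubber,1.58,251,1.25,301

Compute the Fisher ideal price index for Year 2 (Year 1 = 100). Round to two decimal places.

Laspeyres component (base-period weights):
ΣP(Year 2)Q(Year 1) = 830.88×6 + 8.47×104 + 2.02×355 + 7.95×88 + 1.25×251 = 4985.28 + 880.88 + 717.1 + 699.6 + 313.75 = 7596.61
ΣP(Year 1)Q(Year 1) = 635.65×6 + 8.55×104 + 2.42×355 + 8.01×88 + 1.58×251 = 3813.9 + 889.2 + 859.1 + 704.88 + 396.58 = 6663.66
L = 7596.61 / 6663.66 × 100 = 114.0006
Paasche component (current-period weights):
ΣP(Year 2)Q(Year 2) = 830.88×6 + 8.47×114 + 2.02×315 + 7.95×108 + 1.25×301 = 4985.28 + 965.58 + 636.3 + 858.6 + 376.25 = 7822.01
ΣP(Year 1)Q(Year 2) = 635.65×6 + 8.55×114 + 2.42×315 + 8.01×108 + 1.58×301 = 3813.9 + 974.7 + 762.3 + 865.08 + 475.58 = 6891.56
P = 7822.01 / 6891.56 × 100 = 113.5013
Fisher = √(L × P) = √(114.0006 × 113.5013) = 113.7507

113.75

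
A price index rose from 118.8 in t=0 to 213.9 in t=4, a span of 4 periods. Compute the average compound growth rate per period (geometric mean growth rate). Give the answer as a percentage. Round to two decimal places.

Growth factor = (213.9/118.8)^(1/4) = (1.800505)^(1/4) = 1.158373
Growth rate = 1.158373 − 1 = 0.158373 = 15.8373%

15.84%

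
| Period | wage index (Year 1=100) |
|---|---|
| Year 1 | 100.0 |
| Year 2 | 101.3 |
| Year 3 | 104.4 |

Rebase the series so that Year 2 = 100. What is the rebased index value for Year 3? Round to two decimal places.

103.06

Rebased(Year 3) = 104.4 / 101.3 × 100 = 103.0602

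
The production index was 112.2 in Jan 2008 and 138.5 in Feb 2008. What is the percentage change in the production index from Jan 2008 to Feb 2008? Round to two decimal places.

Change = (138.5 − 112.2) / 112.2 × 100
       = 26.3 / 112.2 × 100 = 23.4403%

23.44%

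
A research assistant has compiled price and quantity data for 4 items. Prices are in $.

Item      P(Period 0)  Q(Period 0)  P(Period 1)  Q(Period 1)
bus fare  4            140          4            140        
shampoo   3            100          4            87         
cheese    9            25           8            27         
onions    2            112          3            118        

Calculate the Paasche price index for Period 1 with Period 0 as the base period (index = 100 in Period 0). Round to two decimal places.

113.69

Paasche price index uses current-period quantities as weights.
ΣP(Period 1)·Q(Period 1) = 4×140 + 4×87 + 8×27 + 3×118 = 560 + 348 + 216 + 354 = 1478
ΣP(Period 0)·Q(Period 1) = 4×140 + 3×87 + 9×27 + 2×118 = 560 + 261 + 243 + 236 = 1300
Index = 1478 / 1300 × 100 = 113.6923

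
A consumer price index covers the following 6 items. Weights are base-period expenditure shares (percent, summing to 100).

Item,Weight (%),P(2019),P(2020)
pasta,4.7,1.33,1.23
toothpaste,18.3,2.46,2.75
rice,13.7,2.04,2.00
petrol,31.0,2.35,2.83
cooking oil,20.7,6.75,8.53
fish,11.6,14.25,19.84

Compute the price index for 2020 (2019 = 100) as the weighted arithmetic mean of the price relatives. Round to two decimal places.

117.88

pasta: 4.7 × (1.23/1.33) = 4.7 × 0.924812 = 4.3466
toothpaste: 18.3 × (2.75/2.46) = 18.3 × 1.117886 = 20.4573
rice: 13.7 × (2.00/2.04) = 13.7 × 0.980392 = 13.4314
petrol: 31.0 × (2.83/2.35) = 31.0 × 1.204255 = 37.3319
cooking oil: 20.7 × (8.53/6.75) = 20.7 × 1.263704 = 26.1587
fish: 11.6 × (19.84/14.25) = 11.6 × 1.392281 = 16.1505
Index = Σ wᵢ·(p₁ᵢ/p₀ᵢ) = 4.3466 + 20.4573 + 13.4314 + 37.3319 + 26.1587 + 16.1505 = 117.8763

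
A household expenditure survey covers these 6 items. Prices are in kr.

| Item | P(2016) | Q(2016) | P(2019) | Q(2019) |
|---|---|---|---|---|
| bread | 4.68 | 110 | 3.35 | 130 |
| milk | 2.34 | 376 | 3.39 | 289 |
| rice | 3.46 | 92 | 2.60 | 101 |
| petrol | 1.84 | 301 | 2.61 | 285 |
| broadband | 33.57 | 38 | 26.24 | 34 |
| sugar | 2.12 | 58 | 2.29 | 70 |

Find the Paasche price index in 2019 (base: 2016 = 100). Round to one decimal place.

Paasche price index uses current-period quantities as weights.
ΣP(2019)·Q(2019) = 3.35×130 + 3.39×289 + 2.60×101 + 2.61×285 + 26.24×34 + 2.29×70 = 435.5 + 979.71 + 262.6 + 743.85 + 892.16 + 160.3 = 3474.12
ΣP(2016)·Q(2019) = 4.68×130 + 2.34×289 + 3.46×101 + 1.84×285 + 33.57×34 + 2.12×70 = 608.4 + 676.26 + 349.46 + 524.4 + 1141.38 + 148.4 = 3448.3
Index = 3474.12 / 3448.3 × 100 = 100.7488

100.7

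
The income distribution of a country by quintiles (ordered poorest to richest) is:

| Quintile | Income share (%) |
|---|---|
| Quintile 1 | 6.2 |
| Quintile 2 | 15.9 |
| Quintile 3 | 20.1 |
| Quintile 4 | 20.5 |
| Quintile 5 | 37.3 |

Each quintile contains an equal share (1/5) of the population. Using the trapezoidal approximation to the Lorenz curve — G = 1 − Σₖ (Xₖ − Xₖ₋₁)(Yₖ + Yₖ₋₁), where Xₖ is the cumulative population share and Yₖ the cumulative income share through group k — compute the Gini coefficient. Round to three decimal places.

0.267

Cumulative income shares Yₖ: 0.0620, 0.2210, 0.4220, 0.6270, 1.0000
Σ (Xₖ−Xₖ₋₁)(Yₖ+Yₖ₋₁) = (1/5)(0.0620+0.0000) + (1/5)(0.2210+0.0620) + (1/5)(0.4220+0.2210) + (1/5)(0.6270+0.4220) + (1/5)(1.0000+0.6270)
  = 0.0124 + 0.0566 + 0.1286 + 0.2098 + 0.3254 = 0.7328
G = 1 − 0.7328 = 0.2672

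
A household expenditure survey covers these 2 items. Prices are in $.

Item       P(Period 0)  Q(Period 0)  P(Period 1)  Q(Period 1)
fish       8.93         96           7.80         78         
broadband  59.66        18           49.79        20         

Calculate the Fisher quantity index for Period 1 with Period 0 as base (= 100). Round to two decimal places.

97.69

Laspeyres component (base-period weights):
ΣP(Period 0)Q(Period 1) = 8.93×78 + 59.66×20 = 696.54 + 1193.2 = 1889.74
ΣP(Period 0)Q(Period 0) = 8.93×96 + 59.66×18 = 857.28 + 1073.88 = 1931.16
L = 1889.74 / 1931.16 × 100 = 97.8552
Paasche component (current-period weights):
ΣP(Period 1)Q(Period 1) = 7.80×78 + 49.79×20 = 608.4 + 995.8 = 1604.2
ΣP(Period 1)Q(Period 0) = 7.80×96 + 49.79×18 = 748.8 + 896.22 = 1645.02
P = 1604.2 / 1645.02 × 100 = 97.5186
Fisher = √(L × P) = √(97.8552 × 97.5186) = 97.6867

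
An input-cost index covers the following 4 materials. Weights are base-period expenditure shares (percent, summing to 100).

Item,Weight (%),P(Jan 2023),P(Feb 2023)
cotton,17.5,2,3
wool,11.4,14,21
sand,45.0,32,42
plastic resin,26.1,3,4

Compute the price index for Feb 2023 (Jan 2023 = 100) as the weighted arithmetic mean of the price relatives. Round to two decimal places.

137.21

cotton: 17.5 × (3/2) = 17.5 × 1.500000 = 26.2500
wool: 11.4 × (21/14) = 11.4 × 1.500000 = 17.1000
sand: 45.0 × (42/32) = 45.0 × 1.312500 = 59.0625
plastic resin: 26.1 × (4/3) = 26.1 × 1.333333 = 34.8000
Index = Σ wᵢ·(p₁ᵢ/p₀ᵢ) = 26.2500 + 17.1000 + 59.0625 + 34.8000 = 137.2125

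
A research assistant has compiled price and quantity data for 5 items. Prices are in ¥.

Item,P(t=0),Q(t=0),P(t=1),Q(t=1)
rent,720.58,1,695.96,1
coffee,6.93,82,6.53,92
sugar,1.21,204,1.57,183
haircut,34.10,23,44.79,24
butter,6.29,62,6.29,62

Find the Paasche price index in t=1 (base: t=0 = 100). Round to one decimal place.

109.4

Paasche price index uses current-period quantities as weights.
ΣP(t=1)·Q(t=1) = 695.96×1 + 6.53×92 + 1.57×183 + 44.79×24 + 6.29×62 = 695.96 + 600.76 + 287.31 + 1074.96 + 389.98 = 3048.97
ΣP(t=0)·Q(t=1) = 720.58×1 + 6.93×92 + 1.21×183 + 34.10×24 + 6.29×62 = 720.58 + 637.56 + 221.43 + 818.4 + 389.98 = 2787.95
Index = 3048.97 / 2787.95 × 100 = 109.3624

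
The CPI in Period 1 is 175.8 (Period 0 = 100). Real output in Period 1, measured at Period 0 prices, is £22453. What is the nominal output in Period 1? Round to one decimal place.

39472.4

Nominal = Real × (Index/100) = 22453 × (175.8/100)
        = 22453 × 1.758 = 39472.3740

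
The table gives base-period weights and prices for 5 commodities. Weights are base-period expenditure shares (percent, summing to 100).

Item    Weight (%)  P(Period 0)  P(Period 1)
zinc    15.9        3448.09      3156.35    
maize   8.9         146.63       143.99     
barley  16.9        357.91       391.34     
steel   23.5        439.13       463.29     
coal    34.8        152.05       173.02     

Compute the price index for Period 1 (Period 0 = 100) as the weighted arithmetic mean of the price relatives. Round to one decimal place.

106.2

zinc: 15.9 × (3156.35/3448.09) = 15.9 × 0.915391 = 14.5547
maize: 8.9 × (143.99/146.63) = 8.9 × 0.981995 = 8.7398
barley: 16.9 × (391.34/357.91) = 16.9 × 1.093403 = 18.4785
steel: 23.5 × (463.29/439.13) = 23.5 × 1.055018 = 24.7929
coal: 34.8 × (173.02/152.05) = 34.8 × 1.137915 = 39.5994
Index = Σ wᵢ·(p₁ᵢ/p₀ᵢ) = 14.5547 + 8.7398 + 18.4785 + 24.7929 + 39.5994 = 106.1654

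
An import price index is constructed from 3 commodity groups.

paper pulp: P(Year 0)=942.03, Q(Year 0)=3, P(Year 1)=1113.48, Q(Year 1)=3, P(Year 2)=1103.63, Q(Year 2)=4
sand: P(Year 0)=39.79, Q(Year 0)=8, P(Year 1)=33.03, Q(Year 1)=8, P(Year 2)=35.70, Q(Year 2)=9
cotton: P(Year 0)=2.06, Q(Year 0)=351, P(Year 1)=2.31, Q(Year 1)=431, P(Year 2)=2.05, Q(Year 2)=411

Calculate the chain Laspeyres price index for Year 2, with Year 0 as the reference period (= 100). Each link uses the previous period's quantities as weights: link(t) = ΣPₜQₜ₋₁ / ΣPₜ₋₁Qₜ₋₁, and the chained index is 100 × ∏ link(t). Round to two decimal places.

111.19

Link Year 0→Year 1:
ΣP(Year 1)Q(Year 0) = 1113.48×3 + 33.03×8 + 2.31×351 = 3340.44 + 264.24 + 810.81 = 4415.49
ΣP(Year 0)Q(Year 0) = 942.03×3 + 39.79×8 + 2.06×351 = 2826.09 + 318.32 + 723.06 = 3867.47
link = 4415.49/3867.47 = 1.141700
Link Year 1→Year 2:
ΣP(Year 2)Q(Year 1) = 1103.63×3 + 35.70×8 + 2.05×431 = 3310.89 + 285.6 + 883.55 = 4480.04
ΣP(Year 1)Q(Year 1) = 1113.48×3 + 33.03×8 + 2.31×431 = 3340.44 + 264.24 + 995.61 = 4600.29
link = 4480.04/4600.29 = 0.973860
Chained index = 100 × 1.141700 × 0.973860 = 111.1856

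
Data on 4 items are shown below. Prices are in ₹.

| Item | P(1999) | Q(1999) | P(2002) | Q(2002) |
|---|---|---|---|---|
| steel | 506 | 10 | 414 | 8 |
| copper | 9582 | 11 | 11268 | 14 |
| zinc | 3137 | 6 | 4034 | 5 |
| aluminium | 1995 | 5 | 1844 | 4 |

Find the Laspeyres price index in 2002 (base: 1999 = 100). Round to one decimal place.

Laspeyres price index uses base-period quantities as weights.
ΣP(2002)·Q(1999) = 414×10 + 11268×11 + 4034×6 + 1844×5 = 4140 + 123948 + 24204 + 9220 = 161512
ΣP(1999)·Q(1999) = 506×10 + 9582×11 + 3137×6 + 1995×5 = 5060 + 105402 + 18822 + 9975 = 139259
Index = 161512 / 139259 × 100 = 115.9796

116.0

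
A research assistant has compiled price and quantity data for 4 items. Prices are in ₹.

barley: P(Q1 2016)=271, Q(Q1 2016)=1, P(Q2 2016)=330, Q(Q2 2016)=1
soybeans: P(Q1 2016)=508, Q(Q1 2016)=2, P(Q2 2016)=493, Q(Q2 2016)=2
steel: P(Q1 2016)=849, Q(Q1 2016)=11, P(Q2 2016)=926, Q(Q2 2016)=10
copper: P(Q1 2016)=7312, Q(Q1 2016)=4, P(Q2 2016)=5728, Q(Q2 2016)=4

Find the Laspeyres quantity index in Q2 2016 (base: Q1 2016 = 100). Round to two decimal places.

Laspeyres quantity index uses base-period prices as weights.
ΣP(Q1 2016)·Q(Q2 2016) = 271×1 + 508×2 + 849×10 + 7312×4 = 271 + 1016 + 8490 + 29248 = 39025
ΣP(Q1 2016)·Q(Q1 2016) = 271×1 + 508×2 + 849×11 + 7312×4 = 271 + 1016 + 9339 + 29248 = 39874
Index = 39025 / 39874 × 100 = 97.8708

97.87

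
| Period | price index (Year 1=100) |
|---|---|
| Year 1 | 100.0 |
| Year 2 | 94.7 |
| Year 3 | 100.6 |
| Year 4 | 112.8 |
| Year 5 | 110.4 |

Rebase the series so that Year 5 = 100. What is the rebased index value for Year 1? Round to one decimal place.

Rebased(Year 1) = 100.0 / 110.4 × 100 = 90.5797

90.6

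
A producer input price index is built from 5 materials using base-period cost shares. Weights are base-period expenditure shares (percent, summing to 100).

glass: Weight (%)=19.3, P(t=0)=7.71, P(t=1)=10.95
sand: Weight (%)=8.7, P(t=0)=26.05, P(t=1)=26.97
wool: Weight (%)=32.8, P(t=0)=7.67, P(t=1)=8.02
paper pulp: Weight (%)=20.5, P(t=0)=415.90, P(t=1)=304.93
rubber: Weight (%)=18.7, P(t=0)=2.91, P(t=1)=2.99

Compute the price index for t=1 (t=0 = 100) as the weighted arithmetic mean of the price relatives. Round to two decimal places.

104.96

glass: 19.3 × (10.95/7.71) = 19.3 × 1.420233 = 27.4105
sand: 8.7 × (26.97/26.05) = 8.7 × 1.035317 = 9.0073
wool: 32.8 × (8.02/7.67) = 32.8 × 1.045632 = 34.2967
paper pulp: 20.5 × (304.93/415.90) = 20.5 × 0.733181 = 15.0302
rubber: 18.7 × (2.99/2.91) = 18.7 × 1.027491 = 19.2141
Index = Σ wᵢ·(p₁ᵢ/p₀ᵢ) = 27.4105 + 9.0073 + 34.2967 + 15.0302 + 19.2141 = 104.9588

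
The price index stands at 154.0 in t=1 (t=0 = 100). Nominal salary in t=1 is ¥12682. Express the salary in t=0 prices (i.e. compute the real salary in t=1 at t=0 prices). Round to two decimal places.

8235.06

Real = Nominal ÷ (Index/100) = 12682 ÷ (154.0/100)
     = 12682 ÷ 1.540 = 8235.0649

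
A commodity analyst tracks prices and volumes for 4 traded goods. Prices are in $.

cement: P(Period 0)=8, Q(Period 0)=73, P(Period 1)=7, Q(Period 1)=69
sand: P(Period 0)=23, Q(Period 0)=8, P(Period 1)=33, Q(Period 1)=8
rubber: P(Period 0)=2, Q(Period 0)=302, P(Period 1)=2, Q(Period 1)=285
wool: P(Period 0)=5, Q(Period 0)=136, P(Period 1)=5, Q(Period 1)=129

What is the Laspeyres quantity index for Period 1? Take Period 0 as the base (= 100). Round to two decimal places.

Laspeyres quantity index uses base-period prices as weights.
ΣP(Period 0)·Q(Period 1) = 8×69 + 23×8 + 2×285 + 5×129 = 552 + 184 + 570 + 645 = 1951
ΣP(Period 0)·Q(Period 0) = 8×73 + 23×8 + 2×302 + 5×136 = 584 + 184 + 604 + 680 = 2052
Index = 1951 / 2052 × 100 = 95.0780

95.08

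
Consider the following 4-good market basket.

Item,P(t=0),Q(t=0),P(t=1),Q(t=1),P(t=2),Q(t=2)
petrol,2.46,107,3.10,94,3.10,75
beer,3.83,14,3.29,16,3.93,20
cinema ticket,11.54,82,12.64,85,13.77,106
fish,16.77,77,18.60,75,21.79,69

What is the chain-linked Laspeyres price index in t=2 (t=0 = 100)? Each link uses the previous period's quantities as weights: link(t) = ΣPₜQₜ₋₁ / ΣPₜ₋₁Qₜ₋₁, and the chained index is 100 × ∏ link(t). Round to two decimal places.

125.12

Link t=0→t=1:
ΣP(t=1)Q(t=0) = 3.10×107 + 3.29×14 + 12.64×82 + 18.60×77 = 331.7 + 46.06 + 1036.48 + 1432.2 = 2846.44
ΣP(t=0)Q(t=0) = 2.46×107 + 3.83×14 + 11.54×82 + 16.77×77 = 263.22 + 53.62 + 946.28 + 1291.29 = 2554.41
link = 2846.44/2554.41 = 1.114324
Link t=1→t=2:
ΣP(t=2)Q(t=1) = 3.10×94 + 3.93×16 + 13.77×85 + 21.79×75 = 291.4 + 62.88 + 1170.45 + 1634.25 = 3158.98
ΣP(t=1)Q(t=1) = 3.10×94 + 3.29×16 + 12.64×85 + 18.60×75 = 291.4 + 52.64 + 1074.4 + 1395 = 2813.44
link = 3158.98/2813.44 = 1.122818
Chained index = 100 × 1.114324 × 1.122818 = 125.1182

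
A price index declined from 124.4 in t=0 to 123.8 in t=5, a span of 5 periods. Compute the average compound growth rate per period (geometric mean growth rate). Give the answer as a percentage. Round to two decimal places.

Growth factor = (123.8/124.4)^(1/5) = (0.995177)^(1/5) = 0.999034
Growth rate = 0.999034 − 1 = -0.000966 = -0.0966%

-0.10%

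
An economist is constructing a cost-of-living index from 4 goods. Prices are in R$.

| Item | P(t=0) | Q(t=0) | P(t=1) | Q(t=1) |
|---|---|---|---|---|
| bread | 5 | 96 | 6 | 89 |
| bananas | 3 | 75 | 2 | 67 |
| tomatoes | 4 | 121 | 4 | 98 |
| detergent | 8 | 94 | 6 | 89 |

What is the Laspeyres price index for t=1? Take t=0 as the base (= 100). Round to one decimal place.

91.4

Laspeyres price index uses base-period quantities as weights.
ΣP(t=1)·Q(t=0) = 6×96 + 2×75 + 4×121 + 6×94 = 576 + 150 + 484 + 564 = 1774
ΣP(t=0)·Q(t=0) = 5×96 + 3×75 + 4×121 + 8×94 = 480 + 225 + 484 + 752 = 1941
Index = 1774 / 1941 × 100 = 91.3962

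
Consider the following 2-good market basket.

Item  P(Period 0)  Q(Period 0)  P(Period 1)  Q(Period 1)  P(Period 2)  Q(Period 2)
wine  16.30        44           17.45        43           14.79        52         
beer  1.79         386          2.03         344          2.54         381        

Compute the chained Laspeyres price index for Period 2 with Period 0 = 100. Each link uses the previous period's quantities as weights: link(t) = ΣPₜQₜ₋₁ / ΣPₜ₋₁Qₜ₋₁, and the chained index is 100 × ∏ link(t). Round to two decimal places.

Link Period 0→Period 1:
ΣP(Period 1)Q(Period 0) = 17.45×44 + 2.03×386 = 767.8 + 783.58 = 1551.38
ΣP(Period 0)Q(Period 0) = 16.30×44 + 1.79×386 = 717.2 + 690.94 = 1408.14
link = 1551.38/1408.14 = 1.101723
Link Period 1→Period 2:
ΣP(Period 2)Q(Period 1) = 14.79×43 + 2.54×344 = 635.97 + 873.76 = 1509.73
ΣP(Period 1)Q(Period 1) = 17.45×43 + 2.03×344 = 750.35 + 698.32 = 1448.67
link = 1509.73/1448.67 = 1.042149
Chained index = 100 × 1.101723 × 1.042149 = 114.8159

114.82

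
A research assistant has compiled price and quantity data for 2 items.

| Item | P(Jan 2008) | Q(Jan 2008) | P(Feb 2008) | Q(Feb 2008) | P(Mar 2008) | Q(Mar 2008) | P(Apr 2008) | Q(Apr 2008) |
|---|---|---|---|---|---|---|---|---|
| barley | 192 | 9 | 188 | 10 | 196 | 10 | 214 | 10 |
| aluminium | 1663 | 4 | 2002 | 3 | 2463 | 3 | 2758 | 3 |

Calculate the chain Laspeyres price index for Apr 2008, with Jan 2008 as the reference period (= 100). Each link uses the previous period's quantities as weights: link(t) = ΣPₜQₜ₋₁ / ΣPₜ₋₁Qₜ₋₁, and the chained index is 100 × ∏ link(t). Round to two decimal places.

152.86

Link Jan 2008→Feb 2008:
ΣP(Feb 2008)Q(Jan 2008) = 188×9 + 2002×4 = 1692 + 8008 = 9700
ΣP(Jan 2008)Q(Jan 2008) = 192×9 + 1663×4 = 1728 + 6652 = 8380
link = 9700/8380 = 1.157518
Link Feb 2008→Mar 2008:
ΣP(Mar 2008)Q(Feb 2008) = 196×10 + 2463×3 = 1960 + 7389 = 9349
ΣP(Feb 2008)Q(Feb 2008) = 188×10 + 2002×3 = 1880 + 6006 = 7886
link = 9349/7886 = 1.185519
Link Mar 2008→Apr 2008:
ΣP(Apr 2008)Q(Mar 2008) = 214×10 + 2758×3 = 2140 + 8274 = 10414
ΣP(Mar 2008)Q(Mar 2008) = 196×10 + 2463×3 = 1960 + 7389 = 9349
link = 10414/9349 = 1.113916
Chained index = 100 × 1.157518 × 1.185519 × 1.113916 = 152.8581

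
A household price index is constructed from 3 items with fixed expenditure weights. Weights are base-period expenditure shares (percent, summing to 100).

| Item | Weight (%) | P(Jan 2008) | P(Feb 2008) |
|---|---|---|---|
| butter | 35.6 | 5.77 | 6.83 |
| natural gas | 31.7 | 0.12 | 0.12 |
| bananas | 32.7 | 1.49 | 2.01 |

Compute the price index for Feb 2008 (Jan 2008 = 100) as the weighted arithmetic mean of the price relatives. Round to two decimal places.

butter: 35.6 × (6.83/5.77) = 35.6 × 1.183709 = 42.1400
natural gas: 31.7 × (0.12/0.12) = 31.7 × 1.000000 = 31.7000
bananas: 32.7 × (2.01/1.49) = 32.7 × 1.348993 = 44.1121
Index = Σ wᵢ·(p₁ᵢ/p₀ᵢ) = 42.1400 + 31.7000 + 44.1121 = 117.9521

117.95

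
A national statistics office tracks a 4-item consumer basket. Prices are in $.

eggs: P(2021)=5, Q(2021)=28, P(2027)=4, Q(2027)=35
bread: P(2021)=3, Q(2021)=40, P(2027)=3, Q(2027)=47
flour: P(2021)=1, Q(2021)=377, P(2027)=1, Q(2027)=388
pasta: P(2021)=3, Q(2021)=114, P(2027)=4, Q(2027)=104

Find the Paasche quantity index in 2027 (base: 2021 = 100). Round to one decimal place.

Paasche quantity index uses current-period prices as weights.
ΣP(2027)·Q(2027) = 4×35 + 3×47 + 1×388 + 4×104 = 140 + 141 + 388 + 416 = 1085
ΣP(2027)·Q(2021) = 4×28 + 3×40 + 1×377 + 4×114 = 112 + 120 + 377 + 456 = 1065
Index = 1085 / 1065 × 100 = 101.8779

101.9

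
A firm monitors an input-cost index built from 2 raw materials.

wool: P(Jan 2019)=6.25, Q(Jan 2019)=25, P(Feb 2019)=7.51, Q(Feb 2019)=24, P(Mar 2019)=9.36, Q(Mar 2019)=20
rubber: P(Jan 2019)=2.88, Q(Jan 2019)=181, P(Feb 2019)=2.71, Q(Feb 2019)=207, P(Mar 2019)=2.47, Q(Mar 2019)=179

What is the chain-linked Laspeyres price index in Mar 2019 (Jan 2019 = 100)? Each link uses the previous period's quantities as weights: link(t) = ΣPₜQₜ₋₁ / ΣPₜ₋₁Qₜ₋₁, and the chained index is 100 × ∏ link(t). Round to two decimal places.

99.39

Link Jan 2019→Feb 2019:
ΣP(Feb 2019)Q(Jan 2019) = 7.51×25 + 2.71×181 = 187.75 + 490.51 = 678.26
ΣP(Jan 2019)Q(Jan 2019) = 6.25×25 + 2.88×181 = 156.25 + 521.28 = 677.53
link = 678.26/677.53 = 1.001077
Link Feb 2019→Mar 2019:
ΣP(Mar 2019)Q(Feb 2019) = 9.36×24 + 2.47×207 = 224.64 + 511.29 = 735.93
ΣP(Feb 2019)Q(Feb 2019) = 7.51×24 + 2.71×207 = 180.24 + 560.97 = 741.21
link = 735.93/741.21 = 0.992877
Chained index = 100 × 1.001077 × 0.992877 = 99.3946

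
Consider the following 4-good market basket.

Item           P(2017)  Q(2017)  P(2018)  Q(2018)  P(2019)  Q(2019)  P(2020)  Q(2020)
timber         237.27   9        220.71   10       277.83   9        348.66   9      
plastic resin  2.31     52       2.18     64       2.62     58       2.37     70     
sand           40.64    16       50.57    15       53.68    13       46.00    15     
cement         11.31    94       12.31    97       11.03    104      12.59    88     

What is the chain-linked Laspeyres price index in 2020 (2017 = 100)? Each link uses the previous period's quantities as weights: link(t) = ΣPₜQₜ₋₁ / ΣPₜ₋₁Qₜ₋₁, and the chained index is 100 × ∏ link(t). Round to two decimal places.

132.39

Link 2017→2018:
ΣP(2018)Q(2017) = 220.71×9 + 2.18×52 + 50.57×16 + 12.31×94 = 1986.39 + 113.36 + 809.12 + 1157.14 = 4066.01
ΣP(2017)Q(2017) = 237.27×9 + 2.31×52 + 40.64×16 + 11.31×94 = 2135.43 + 120.12 + 650.24 + 1063.14 = 3968.93
link = 4066.01/3968.93 = 1.024460
Link 2018→2019:
ΣP(2019)Q(2018) = 277.83×10 + 2.62×64 + 53.68×15 + 11.03×97 = 2778.3 + 167.68 + 805.2 + 1069.91 = 4821.09
ΣP(2018)Q(2018) = 220.71×10 + 2.18×64 + 50.57×15 + 12.31×97 = 2207.1 + 139.52 + 758.55 + 1194.07 = 4299.24
link = 4821.09/4299.24 = 1.121382
Link 2019→2020:
ΣP(2020)Q(2019) = 348.66×9 + 2.37×58 + 46.00×13 + 12.59×104 = 3137.94 + 137.46 + 598 + 1309.36 = 5182.76
ΣP(2019)Q(2019) = 277.83×9 + 2.62×58 + 53.68×13 + 11.03×104 = 2500.47 + 151.96 + 697.84 + 1147.12 = 4497.39
link = 5182.76/4497.39 = 1.152393
Chained index = 100 × 1.024460 × 1.121382 × 1.152393 = 132.3881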